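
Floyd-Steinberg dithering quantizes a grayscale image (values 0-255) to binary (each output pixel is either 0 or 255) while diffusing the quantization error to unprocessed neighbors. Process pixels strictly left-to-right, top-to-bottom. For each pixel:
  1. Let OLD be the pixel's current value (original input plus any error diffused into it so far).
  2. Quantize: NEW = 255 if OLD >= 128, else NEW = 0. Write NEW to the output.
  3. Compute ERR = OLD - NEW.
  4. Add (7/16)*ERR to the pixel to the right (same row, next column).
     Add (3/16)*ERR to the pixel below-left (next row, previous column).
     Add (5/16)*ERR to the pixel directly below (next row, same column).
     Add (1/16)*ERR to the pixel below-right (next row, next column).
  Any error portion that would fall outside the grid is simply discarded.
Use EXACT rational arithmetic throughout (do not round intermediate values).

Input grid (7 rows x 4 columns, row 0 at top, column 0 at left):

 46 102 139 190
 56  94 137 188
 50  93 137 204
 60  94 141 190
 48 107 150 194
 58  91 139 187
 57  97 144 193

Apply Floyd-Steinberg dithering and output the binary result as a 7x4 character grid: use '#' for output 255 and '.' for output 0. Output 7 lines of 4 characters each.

Answer: ..##
.#.#
..##
.#.#
..##
.#.#
..##

Derivation:
(0,0): OLD=46 → NEW=0, ERR=46
(0,1): OLD=977/8 → NEW=0, ERR=977/8
(0,2): OLD=24631/128 → NEW=255, ERR=-8009/128
(0,3): OLD=333057/2048 → NEW=255, ERR=-189183/2048
(1,0): OLD=11939/128 → NEW=0, ERR=11939/128
(1,1): OLD=168053/1024 → NEW=255, ERR=-93067/1024
(1,2): OLD=2228121/32768 → NEW=0, ERR=2228121/32768
(1,3): OLD=96978047/524288 → NEW=255, ERR=-36715393/524288
(2,0): OLD=1017559/16384 → NEW=0, ERR=1017559/16384
(2,1): OLD=57854637/524288 → NEW=0, ERR=57854637/524288
(2,2): OLD=196834369/1048576 → NEW=255, ERR=-70552511/1048576
(2,3): OLD=2632830429/16777216 → NEW=255, ERR=-1645359651/16777216
(3,0): OLD=839689831/8388608 → NEW=0, ERR=839689831/8388608
(3,1): OLD=21950396153/134217728 → NEW=255, ERR=-12275124487/134217728
(3,2): OLD=147037871367/2147483648 → NEW=0, ERR=147037871367/2147483648
(3,3): OLD=6360093670321/34359738368 → NEW=255, ERR=-2401639613519/34359738368
(4,0): OLD=133429028123/2147483648 → NEW=0, ERR=133429028123/2147483648
(4,1): OLD=2142279727057/17179869184 → NEW=0, ERR=2142279727057/17179869184
(4,2): OLD=113870967262129/549755813888 → NEW=255, ERR=-26316765279311/549755813888
(4,3): OLD=1367735215341607/8796093022208 → NEW=255, ERR=-875268505321433/8796093022208
(5,0): OLD=27706918908843/274877906944 → NEW=0, ERR=27706918908843/274877906944
(5,1): OLD=1486313621435405/8796093022208 → NEW=255, ERR=-756690099227635/8796093022208
(5,2): OLD=332230645898161/4398046511104 → NEW=0, ERR=332230645898161/4398046511104
(5,3): OLD=26171728593944449/140737488355328 → NEW=255, ERR=-9716330936664191/140737488355328
(6,0): OLD=10185073563985671/140737488355328 → NEW=0, ERR=10185073563985671/140737488355328
(6,1): OLD=275264973424709025/2251799813685248 → NEW=0, ERR=275264973424709025/2251799813685248
(6,2): OLD=7305415487840910999/36028797018963968 → NEW=255, ERR=-1881927751994900841/36028797018963968
(6,3): OLD=88368160782863997729/576460752303423488 → NEW=255, ERR=-58629331054508991711/576460752303423488
Row 0: ..##
Row 1: .#.#
Row 2: ..##
Row 3: .#.#
Row 4: ..##
Row 5: .#.#
Row 6: ..##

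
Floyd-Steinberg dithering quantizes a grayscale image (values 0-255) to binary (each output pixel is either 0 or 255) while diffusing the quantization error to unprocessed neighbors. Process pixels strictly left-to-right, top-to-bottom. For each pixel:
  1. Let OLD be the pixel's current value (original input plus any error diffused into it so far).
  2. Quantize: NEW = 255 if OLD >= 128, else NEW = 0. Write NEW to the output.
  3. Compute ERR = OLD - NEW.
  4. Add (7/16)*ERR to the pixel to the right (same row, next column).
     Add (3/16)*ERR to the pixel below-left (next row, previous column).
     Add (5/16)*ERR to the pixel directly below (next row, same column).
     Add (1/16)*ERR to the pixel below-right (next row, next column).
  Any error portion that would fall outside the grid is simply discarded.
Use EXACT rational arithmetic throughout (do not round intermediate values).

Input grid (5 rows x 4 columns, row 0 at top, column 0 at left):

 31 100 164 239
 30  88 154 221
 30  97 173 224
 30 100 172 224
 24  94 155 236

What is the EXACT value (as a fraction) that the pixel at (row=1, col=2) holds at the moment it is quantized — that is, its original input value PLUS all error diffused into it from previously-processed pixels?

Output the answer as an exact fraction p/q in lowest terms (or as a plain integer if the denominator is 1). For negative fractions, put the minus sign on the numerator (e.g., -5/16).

(0,0): OLD=31 → NEW=0, ERR=31
(0,1): OLD=1817/16 → NEW=0, ERR=1817/16
(0,2): OLD=54703/256 → NEW=255, ERR=-10577/256
(0,3): OLD=904905/4096 → NEW=255, ERR=-139575/4096
(1,0): OLD=15611/256 → NEW=0, ERR=15611/256
(1,1): OLD=295645/2048 → NEW=255, ERR=-226595/2048
(1,2): OLD=6120481/65536 → NEW=0, ERR=6120481/65536
Target (1,2): original=154, with diffused error = 6120481/65536

Answer: 6120481/65536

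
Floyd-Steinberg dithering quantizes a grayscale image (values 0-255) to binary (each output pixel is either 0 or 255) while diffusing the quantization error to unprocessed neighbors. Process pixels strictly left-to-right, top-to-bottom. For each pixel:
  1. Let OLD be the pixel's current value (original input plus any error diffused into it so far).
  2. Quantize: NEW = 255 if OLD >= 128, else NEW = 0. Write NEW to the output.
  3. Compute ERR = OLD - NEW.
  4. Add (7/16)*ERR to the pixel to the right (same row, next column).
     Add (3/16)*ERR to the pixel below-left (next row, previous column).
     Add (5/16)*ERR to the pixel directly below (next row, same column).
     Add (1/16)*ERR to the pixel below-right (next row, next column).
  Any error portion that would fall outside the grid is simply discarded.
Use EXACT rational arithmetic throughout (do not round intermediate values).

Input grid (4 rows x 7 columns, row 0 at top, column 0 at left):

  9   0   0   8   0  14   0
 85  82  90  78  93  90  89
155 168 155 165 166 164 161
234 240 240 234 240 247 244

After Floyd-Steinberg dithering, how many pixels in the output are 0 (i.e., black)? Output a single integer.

Answer: 14

Derivation:
(0,0): OLD=9 → NEW=0, ERR=9
(0,1): OLD=63/16 → NEW=0, ERR=63/16
(0,2): OLD=441/256 → NEW=0, ERR=441/256
(0,3): OLD=35855/4096 → NEW=0, ERR=35855/4096
(0,4): OLD=250985/65536 → NEW=0, ERR=250985/65536
(0,5): OLD=16436959/1048576 → NEW=0, ERR=16436959/1048576
(0,6): OLD=115058713/16777216 → NEW=0, ERR=115058713/16777216
(1,0): OLD=22669/256 → NEW=0, ERR=22669/256
(1,1): OLD=251611/2048 → NEW=0, ERR=251611/2048
(1,2): OLD=9579767/65536 → NEW=255, ERR=-7131913/65536
(1,3): OLD=8899947/262144 → NEW=0, ERR=8899947/262144
(1,4): OLD=1888048161/16777216 → NEW=0, ERR=1888048161/16777216
(1,5): OLD=19549956593/134217728 → NEW=255, ERR=-14675564047/134217728
(1,6): OLD=95103375615/2147483648 → NEW=0, ERR=95103375615/2147483648
(2,0): OLD=6740633/32768 → NEW=255, ERR=-1615207/32768
(2,1): OLD=178213155/1048576 → NEW=255, ERR=-89173725/1048576
(2,2): OLD=1641323561/16777216 → NEW=0, ERR=1641323561/16777216
(2,3): OLD=31233736481/134217728 → NEW=255, ERR=-2991784159/134217728
(2,4): OLD=185795901809/1073741824 → NEW=255, ERR=-88008263311/1073741824
(2,5): OLD=3755816573691/34359738368 → NEW=0, ERR=3755816573691/34359738368
(2,6): OLD=118652727704973/549755813888 → NEW=255, ERR=-21535004836467/549755813888
(3,0): OLD=3399914249/16777216 → NEW=255, ERR=-878275831/16777216
(3,1): OLD=27619832661/134217728 → NEW=255, ERR=-6605687979/134217728
(3,2): OLD=257209806415/1073741824 → NEW=255, ERR=-16594358705/1073741824
(3,3): OLD=906319357433/4294967296 → NEW=255, ERR=-188897303047/4294967296
(3,4): OLD=117783377209097/549755813888 → NEW=255, ERR=-22404355332343/549755813888
(3,5): OLD=1103302284864811/4398046511104 → NEW=255, ERR=-18199575466709/4398046511104
(3,6): OLD=16661920879056821/70368744177664 → NEW=255, ERR=-1282108886247499/70368744177664
Output grid:
  Row 0: .......  (7 black, running=7)
  Row 1: ..#..#.  (5 black, running=12)
  Row 2: ##.##.#  (2 black, running=14)
  Row 3: #######  (0 black, running=14)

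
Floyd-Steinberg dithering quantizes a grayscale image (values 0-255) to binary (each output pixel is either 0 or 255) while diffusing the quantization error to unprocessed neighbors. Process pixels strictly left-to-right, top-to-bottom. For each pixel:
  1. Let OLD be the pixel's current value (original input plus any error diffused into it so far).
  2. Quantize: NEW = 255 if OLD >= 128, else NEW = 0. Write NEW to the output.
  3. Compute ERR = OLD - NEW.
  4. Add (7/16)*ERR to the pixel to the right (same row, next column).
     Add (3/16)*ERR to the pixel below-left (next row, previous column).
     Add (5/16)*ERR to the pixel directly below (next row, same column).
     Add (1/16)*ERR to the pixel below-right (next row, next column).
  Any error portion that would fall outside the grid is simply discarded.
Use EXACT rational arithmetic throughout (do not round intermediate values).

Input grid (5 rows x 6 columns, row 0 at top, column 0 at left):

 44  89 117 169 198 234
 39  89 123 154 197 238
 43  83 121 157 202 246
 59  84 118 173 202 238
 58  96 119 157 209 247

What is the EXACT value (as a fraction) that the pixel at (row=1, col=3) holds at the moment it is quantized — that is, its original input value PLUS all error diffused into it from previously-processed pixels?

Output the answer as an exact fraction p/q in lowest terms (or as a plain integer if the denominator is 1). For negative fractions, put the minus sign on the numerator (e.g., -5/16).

Answer: 6569125/65536

Derivation:
(0,0): OLD=44 → NEW=0, ERR=44
(0,1): OLD=433/4 → NEW=0, ERR=433/4
(0,2): OLD=10519/64 → NEW=255, ERR=-5801/64
(0,3): OLD=132449/1024 → NEW=255, ERR=-128671/1024
(0,4): OLD=2343335/16384 → NEW=255, ERR=-1834585/16384
(0,5): OLD=48499601/262144 → NEW=255, ERR=-18347119/262144
(1,0): OLD=4675/64 → NEW=0, ERR=4675/64
(1,1): OLD=71957/512 → NEW=255, ERR=-58603/512
(1,2): OLD=455545/16384 → NEW=0, ERR=455545/16384
(1,3): OLD=6569125/65536 → NEW=0, ERR=6569125/65536
Target (1,3): original=154, with diffused error = 6569125/65536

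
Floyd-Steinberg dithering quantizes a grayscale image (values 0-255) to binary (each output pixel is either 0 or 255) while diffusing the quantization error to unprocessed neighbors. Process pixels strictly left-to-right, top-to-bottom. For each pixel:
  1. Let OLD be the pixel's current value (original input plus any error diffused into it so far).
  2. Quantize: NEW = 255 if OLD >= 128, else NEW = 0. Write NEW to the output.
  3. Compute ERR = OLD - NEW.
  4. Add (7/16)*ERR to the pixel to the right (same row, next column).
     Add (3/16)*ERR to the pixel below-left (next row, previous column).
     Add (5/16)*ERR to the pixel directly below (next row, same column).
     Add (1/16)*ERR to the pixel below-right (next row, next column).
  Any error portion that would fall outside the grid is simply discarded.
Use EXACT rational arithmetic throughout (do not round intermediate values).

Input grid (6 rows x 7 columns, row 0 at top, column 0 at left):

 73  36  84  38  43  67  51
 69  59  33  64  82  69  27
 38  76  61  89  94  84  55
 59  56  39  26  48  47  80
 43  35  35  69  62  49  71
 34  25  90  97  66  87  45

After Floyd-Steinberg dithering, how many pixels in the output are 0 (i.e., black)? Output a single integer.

(0,0): OLD=73 → NEW=0, ERR=73
(0,1): OLD=1087/16 → NEW=0, ERR=1087/16
(0,2): OLD=29113/256 → NEW=0, ERR=29113/256
(0,3): OLD=359439/4096 → NEW=0, ERR=359439/4096
(0,4): OLD=5334121/65536 → NEW=0, ERR=5334121/65536
(0,5): OLD=107593439/1048576 → NEW=0, ERR=107593439/1048576
(0,6): OLD=1608792089/16777216 → NEW=0, ERR=1608792089/16777216
(1,0): OLD=26765/256 → NEW=0, ERR=26765/256
(1,1): OLD=311003/2048 → NEW=255, ERR=-211237/2048
(1,2): OLD=2890999/65536 → NEW=0, ERR=2890999/65536
(1,3): OLD=34889067/262144 → NEW=255, ERR=-31957653/262144
(1,4): OLD=1322443809/16777216 → NEW=0, ERR=1322443809/16777216
(1,5): OLD=21289269745/134217728 → NEW=255, ERR=-12936250895/134217728
(1,6): OLD=45551945983/2147483648 → NEW=0, ERR=45551945983/2147483648
(2,0): OLD=1682073/32768 → NEW=0, ERR=1682073/32768
(2,1): OLD=84967715/1048576 → NEW=0, ERR=84967715/1048576
(2,2): OLD=1357818921/16777216 → NEW=0, ERR=1357818921/16777216
(2,3): OLD=13938233121/134217728 → NEW=0, ERR=13938233121/134217728
(2,4): OLD=148578888049/1073741824 → NEW=255, ERR=-125225277071/1073741824
(2,5): OLD=404092717819/34359738368 → NEW=0, ERR=404092717819/34359738368
(2,6): OLD=33397694238093/549755813888 → NEW=0, ERR=33397694238093/549755813888
(3,0): OLD=1513890569/16777216 → NEW=0, ERR=1513890569/16777216
(3,1): OLD=18680857429/134217728 → NEW=255, ERR=-15544663211/134217728
(3,2): OLD=40971271759/1073741824 → NEW=0, ERR=40971271759/1073741824
(3,3): OLD=250557351417/4294967296 → NEW=0, ERR=250557351417/4294967296
(3,4): OLD=25163912247049/549755813888 → NEW=0, ERR=25163912247049/549755813888
(3,5): OLD=328984458026283/4398046511104 → NEW=0, ERR=328984458026283/4398046511104
(3,6): OLD=9320022377801653/70368744177664 → NEW=255, ERR=-8624007387502667/70368744177664
(4,0): OLD=106263429991/2147483648 → NEW=0, ERR=106263429991/2147483648
(4,1): OLD=1142467419323/34359738368 → NEW=0, ERR=1142467419323/34359738368
(4,2): OLD=35828071554773/549755813888 → NEW=0, ERR=35828071554773/549755813888
(4,3): OLD=557276326102199/4398046511104 → NEW=0, ERR=557276326102199/4398046511104
(4,4): OLD=5256938506771189/35184372088832 → NEW=255, ERR=-3715076375880971/35184372088832
(4,5): OLD=6825741420171893/1125899906842624 → NEW=0, ERR=6825741420171893/1125899906842624
(4,6): OLD=721101914368939203/18014398509481984 → NEW=0, ERR=721101914368939203/18014398509481984
(5,0): OLD=30620174329441/549755813888 → NEW=0, ERR=30620174329441/549755813888
(5,1): OLD=330164296074571/4398046511104 → NEW=0, ERR=330164296074571/4398046511104
(5,2): OLD=5947762359341309/35184372088832 → NEW=255, ERR=-3024252523310851/35184372088832
(5,3): OLD=23437599157320913/281474976710656 → NEW=0, ERR=23437599157320913/281474976710656
(5,4): OLD=1413930821632519771/18014398509481984 → NEW=0, ERR=1413930821632519771/18014398509481984
(5,5): OLD=17890402214448036011/144115188075855872 → NEW=0, ERR=17890402214448036011/144115188075855872
(5,6): OLD=258713522392292050341/2305843009213693952 → NEW=0, ERR=258713522392292050341/2305843009213693952
Output grid:
  Row 0: .......  (7 black, running=7)
  Row 1: .#.#.#.  (4 black, running=11)
  Row 2: ....#..  (6 black, running=17)
  Row 3: .#....#  (5 black, running=22)
  Row 4: ....#..  (6 black, running=28)
  Row 5: ..#....  (6 black, running=34)

Answer: 34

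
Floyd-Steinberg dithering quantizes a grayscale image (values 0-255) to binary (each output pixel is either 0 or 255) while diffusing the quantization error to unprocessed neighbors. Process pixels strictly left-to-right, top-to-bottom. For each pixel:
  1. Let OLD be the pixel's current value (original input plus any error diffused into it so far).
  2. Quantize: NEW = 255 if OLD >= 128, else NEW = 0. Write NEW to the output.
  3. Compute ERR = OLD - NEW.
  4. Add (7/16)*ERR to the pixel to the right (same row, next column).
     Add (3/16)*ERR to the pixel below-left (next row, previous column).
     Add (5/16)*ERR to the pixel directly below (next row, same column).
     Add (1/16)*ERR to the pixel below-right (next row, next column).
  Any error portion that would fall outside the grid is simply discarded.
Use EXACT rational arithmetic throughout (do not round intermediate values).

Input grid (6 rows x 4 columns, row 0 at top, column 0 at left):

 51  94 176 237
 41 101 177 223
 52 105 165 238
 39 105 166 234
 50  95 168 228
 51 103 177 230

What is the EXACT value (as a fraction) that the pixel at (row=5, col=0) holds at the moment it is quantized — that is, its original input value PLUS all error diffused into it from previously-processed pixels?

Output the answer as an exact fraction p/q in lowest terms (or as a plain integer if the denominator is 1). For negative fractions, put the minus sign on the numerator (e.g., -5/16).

Answer: 47650699109095/549755813888

Derivation:
(0,0): OLD=51 → NEW=0, ERR=51
(0,1): OLD=1861/16 → NEW=0, ERR=1861/16
(0,2): OLD=58083/256 → NEW=255, ERR=-7197/256
(0,3): OLD=920373/4096 → NEW=255, ERR=-124107/4096
(1,0): OLD=20159/256 → NEW=0, ERR=20159/256
(1,1): OLD=347577/2048 → NEW=255, ERR=-174663/2048
(1,2): OLD=8682925/65536 → NEW=255, ERR=-8028755/65536
(1,3): OLD=165860171/1048576 → NEW=255, ERR=-101526709/1048576
(2,0): OLD=1986307/32768 → NEW=0, ERR=1986307/32768
(2,1): OLD=91037137/1048576 → NEW=0, ERR=91037137/1048576
(2,2): OLD=296149077/2097152 → NEW=255, ERR=-238624683/2097152
(2,3): OLD=5043394785/33554432 → NEW=255, ERR=-3512985375/33554432
(3,0): OLD=1245231955/16777216 → NEW=0, ERR=1245231955/16777216
(3,1): OLD=39475314317/268435456 → NEW=255, ERR=-28975726963/268435456
(3,2): OLD=296408543347/4294967296 → NEW=0, ERR=296408543347/4294967296
(3,3): OLD=15418203368869/68719476736 → NEW=255, ERR=-2105263198811/68719476736
(4,0): OLD=227439740311/4294967296 → NEW=0, ERR=227439740311/4294967296
(4,1): OLD=3505187662789/34359738368 → NEW=0, ERR=3505187662789/34359738368
(4,2): OLD=243769688514213/1099511627776 → NEW=255, ERR=-36605776568667/1099511627776
(4,3): OLD=3662237513338131/17592186044416 → NEW=255, ERR=-823769927987949/17592186044416
(5,0): OLD=47650699109095/549755813888 → NEW=0, ERR=47650699109095/549755813888
Target (5,0): original=51, with diffused error = 47650699109095/549755813888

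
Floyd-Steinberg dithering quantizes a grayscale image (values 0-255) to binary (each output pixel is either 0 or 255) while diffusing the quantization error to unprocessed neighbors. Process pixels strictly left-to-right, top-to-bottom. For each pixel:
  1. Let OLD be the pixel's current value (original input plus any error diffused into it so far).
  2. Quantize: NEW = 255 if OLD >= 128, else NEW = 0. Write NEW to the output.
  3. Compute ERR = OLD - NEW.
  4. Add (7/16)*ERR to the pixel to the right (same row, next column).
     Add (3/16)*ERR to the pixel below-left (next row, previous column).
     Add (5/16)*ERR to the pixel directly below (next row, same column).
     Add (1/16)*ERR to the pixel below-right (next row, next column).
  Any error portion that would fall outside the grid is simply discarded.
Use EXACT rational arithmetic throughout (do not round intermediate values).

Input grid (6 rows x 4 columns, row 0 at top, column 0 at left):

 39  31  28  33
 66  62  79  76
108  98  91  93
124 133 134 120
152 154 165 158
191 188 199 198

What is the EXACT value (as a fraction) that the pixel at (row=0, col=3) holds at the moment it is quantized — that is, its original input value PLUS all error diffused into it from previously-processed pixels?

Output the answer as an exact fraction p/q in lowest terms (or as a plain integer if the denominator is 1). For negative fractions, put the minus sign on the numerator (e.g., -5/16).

(0,0): OLD=39 → NEW=0, ERR=39
(0,1): OLD=769/16 → NEW=0, ERR=769/16
(0,2): OLD=12551/256 → NEW=0, ERR=12551/256
(0,3): OLD=223025/4096 → NEW=0, ERR=223025/4096
Target (0,3): original=33, with diffused error = 223025/4096

Answer: 223025/4096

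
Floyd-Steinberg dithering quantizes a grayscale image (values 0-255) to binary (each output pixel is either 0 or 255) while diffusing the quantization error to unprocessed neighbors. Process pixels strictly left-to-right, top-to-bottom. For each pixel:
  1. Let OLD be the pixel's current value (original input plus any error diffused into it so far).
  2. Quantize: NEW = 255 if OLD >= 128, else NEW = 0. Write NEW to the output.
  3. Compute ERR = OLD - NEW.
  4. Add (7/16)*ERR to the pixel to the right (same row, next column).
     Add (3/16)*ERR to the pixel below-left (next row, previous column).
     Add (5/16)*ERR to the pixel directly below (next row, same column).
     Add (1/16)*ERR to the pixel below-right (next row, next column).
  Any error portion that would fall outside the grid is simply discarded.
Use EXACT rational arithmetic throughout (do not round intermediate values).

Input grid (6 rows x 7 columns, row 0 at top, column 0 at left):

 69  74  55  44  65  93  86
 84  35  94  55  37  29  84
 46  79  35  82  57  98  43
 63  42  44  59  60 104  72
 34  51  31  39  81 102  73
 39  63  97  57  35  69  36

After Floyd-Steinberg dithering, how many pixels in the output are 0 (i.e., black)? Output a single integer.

(0,0): OLD=69 → NEW=0, ERR=69
(0,1): OLD=1667/16 → NEW=0, ERR=1667/16
(0,2): OLD=25749/256 → NEW=0, ERR=25749/256
(0,3): OLD=360467/4096 → NEW=0, ERR=360467/4096
(0,4): OLD=6783109/65536 → NEW=0, ERR=6783109/65536
(0,5): OLD=144999331/1048576 → NEW=255, ERR=-122387549/1048576
(0,6): OLD=586127733/16777216 → NEW=0, ERR=586127733/16777216
(1,0): OLD=32025/256 → NEW=0, ERR=32025/256
(1,1): OLD=297903/2048 → NEW=255, ERR=-224337/2048
(1,2): OLD=6587739/65536 → NEW=0, ERR=6587739/65536
(1,3): OLD=39891071/262144 → NEW=255, ERR=-26955649/262144
(1,4): OLD=133764445/16777216 → NEW=0, ERR=133764445/16777216
(1,5): OLD=1212417261/134217728 → NEW=0, ERR=1212417261/134217728
(1,6): OLD=196655050307/2147483648 → NEW=0, ERR=196655050307/2147483648
(2,0): OLD=2115317/32768 → NEW=0, ERR=2115317/32768
(2,1): OLD=104519639/1048576 → NEW=0, ERR=104519639/1048576
(2,2): OLD=1407530821/16777216 → NEW=0, ERR=1407530821/16777216
(2,3): OLD=12663184989/134217728 → NEW=0, ERR=12663184989/134217728
(2,4): OLD=103117700077/1073741824 → NEW=0, ERR=103117700077/1073741824
(2,5): OLD=5514982541903/34359738368 → NEW=255, ERR=-3246750741937/34359738368
(2,6): OLD=16955027647001/549755813888 → NEW=0, ERR=16955027647001/549755813888
(3,0): OLD=1708974245/16777216 → NEW=0, ERR=1708974245/16777216
(3,1): OLD=18452157377/134217728 → NEW=255, ERR=-15773363263/134217728
(3,2): OLD=45872519635/1073741824 → NEW=0, ERR=45872519635/1073741824
(3,3): OLD=560170597909/4294967296 → NEW=255, ERR=-535046062571/4294967296
(3,4): OLD=13023124472997/549755813888 → NEW=0, ERR=13023124472997/549755813888
(3,5): OLD=424938415823039/4398046511104 → NEW=0, ERR=424938415823039/4398046511104
(3,6): OLD=8303735502465185/70368744177664 → NEW=0, ERR=8303735502465185/70368744177664
(4,0): OLD=94053324043/2147483648 → NEW=0, ERR=94053324043/2147483648
(4,1): OLD=1642834685199/34359738368 → NEW=0, ERR=1642834685199/34359738368
(4,2): OLD=19002789671489/549755813888 → NEW=0, ERR=19002789671489/549755813888
(4,3): OLD=98096889496603/4398046511104 → NEW=0, ERR=98096889496603/4398046511104
(4,4): OLD=3817199781591649/35184372088832 → NEW=0, ERR=3817199781591649/35184372088832
(4,5): OLD=228855827146013025/1125899906842624 → NEW=255, ERR=-58248649098856095/1125899906842624
(4,6): OLD=1680393622148104951/18014398509481984 → NEW=0, ERR=1680393622148104951/18014398509481984
(5,0): OLD=33893246720669/549755813888 → NEW=0, ERR=33893246720669/549755813888
(5,1): OLD=501959691114591/4398046511104 → NEW=0, ERR=501959691114591/4398046511104
(5,2): OLD=5802085559045193/35184372088832 → NEW=255, ERR=-3169929323606967/35184372088832
(5,3): OLD=13245147771690189/281474976710656 → NEW=0, ERR=13245147771690189/281474976710656
(5,4): OLD=1462486906908420655/18014398509481984 → NEW=0, ERR=1462486906908420655/18014398509481984
(5,5): OLD=16230499764768903231/144115188075855872 → NEW=0, ERR=16230499764768903231/144115188075855872
(5,6): OLD=256383764486345922769/2305843009213693952 → NEW=0, ERR=256383764486345922769/2305843009213693952
Output grid:
  Row 0: .....#.  (6 black, running=6)
  Row 1: .#.#...  (5 black, running=11)
  Row 2: .....#.  (6 black, running=17)
  Row 3: .#.#...  (5 black, running=22)
  Row 4: .....#.  (6 black, running=28)
  Row 5: ..#....  (6 black, running=34)

Answer: 34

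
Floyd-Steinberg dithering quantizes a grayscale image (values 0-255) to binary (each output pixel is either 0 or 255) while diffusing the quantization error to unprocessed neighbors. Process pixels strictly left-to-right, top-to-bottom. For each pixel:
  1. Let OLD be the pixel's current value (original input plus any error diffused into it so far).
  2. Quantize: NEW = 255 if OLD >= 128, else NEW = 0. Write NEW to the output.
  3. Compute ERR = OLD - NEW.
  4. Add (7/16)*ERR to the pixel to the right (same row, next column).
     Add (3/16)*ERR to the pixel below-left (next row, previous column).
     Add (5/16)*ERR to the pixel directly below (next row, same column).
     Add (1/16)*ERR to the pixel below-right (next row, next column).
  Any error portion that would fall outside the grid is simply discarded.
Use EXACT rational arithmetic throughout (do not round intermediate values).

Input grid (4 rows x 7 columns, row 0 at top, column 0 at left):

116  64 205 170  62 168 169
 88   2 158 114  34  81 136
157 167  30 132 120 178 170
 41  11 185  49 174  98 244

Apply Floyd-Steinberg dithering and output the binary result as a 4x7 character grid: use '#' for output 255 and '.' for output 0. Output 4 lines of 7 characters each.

(0,0): OLD=116 → NEW=0, ERR=116
(0,1): OLD=459/4 → NEW=0, ERR=459/4
(0,2): OLD=16333/64 → NEW=255, ERR=13/64
(0,3): OLD=174171/1024 → NEW=255, ERR=-86949/1024
(0,4): OLD=407165/16384 → NEW=0, ERR=407165/16384
(0,5): OLD=46890347/262144 → NEW=255, ERR=-19956373/262144
(0,6): OLD=569142765/4194304 → NEW=255, ERR=-500404755/4194304
(1,0): OLD=9329/64 → NEW=255, ERR=-6991/64
(1,1): OLD=-1353/512 → NEW=0, ERR=-1353/512
(1,2): OLD=2427427/16384 → NEW=255, ERR=-1750493/16384
(1,3): OLD=2974967/65536 → NEW=0, ERR=2974967/65536
(1,4): OLD=176350549/4194304 → NEW=0, ERR=176350549/4194304
(1,5): OLD=1838390981/33554432 → NEW=0, ERR=1838390981/33554432
(1,6): OLD=63312574955/536870912 → NEW=0, ERR=63312574955/536870912
(2,0): OLD=1002445/8192 → NEW=0, ERR=1002445/8192
(2,1): OLD=50554623/262144 → NEW=255, ERR=-16292097/262144
(2,2): OLD=-93248131/4194304 → NEW=0, ERR=-93248131/4194304
(2,3): OLD=4619274005/33554432 → NEW=255, ERR=-3937106155/33554432
(2,4): OLD=25478572181/268435456 → NEW=0, ERR=25478572181/268435456
(2,5): OLD=2245290241527/8589934592 → NEW=255, ERR=54856920567/8589934592
(2,6): OLD=29284254621745/137438953472 → NEW=255, ERR=-5762678513615/137438953472
(3,0): OLD=283481373/4194304 → NEW=0, ERR=283481373/4194304
(3,1): OLD=826353401/33554432 → NEW=0, ERR=826353401/33554432
(3,2): OLD=43739480203/268435456 → NEW=255, ERR=-24711561077/268435456
(3,3): OLD=-12385985019/1073741824 → NEW=0, ERR=-12385985019/1073741824
(3,4): OLD=26454005878045/137438953472 → NEW=255, ERR=-8592927257315/137438953472
(3,5): OLD=77749667652039/1099511627776 → NEW=0, ERR=77749667652039/1099511627776
(3,6): OLD=4613255613689753/17592186044416 → NEW=255, ERR=127248172363673/17592186044416
Row 0: ..##.##
Row 1: #.#....
Row 2: .#.#.##
Row 3: ..#.#.#

Answer: ..##.##
#.#....
.#.#.##
..#.#.#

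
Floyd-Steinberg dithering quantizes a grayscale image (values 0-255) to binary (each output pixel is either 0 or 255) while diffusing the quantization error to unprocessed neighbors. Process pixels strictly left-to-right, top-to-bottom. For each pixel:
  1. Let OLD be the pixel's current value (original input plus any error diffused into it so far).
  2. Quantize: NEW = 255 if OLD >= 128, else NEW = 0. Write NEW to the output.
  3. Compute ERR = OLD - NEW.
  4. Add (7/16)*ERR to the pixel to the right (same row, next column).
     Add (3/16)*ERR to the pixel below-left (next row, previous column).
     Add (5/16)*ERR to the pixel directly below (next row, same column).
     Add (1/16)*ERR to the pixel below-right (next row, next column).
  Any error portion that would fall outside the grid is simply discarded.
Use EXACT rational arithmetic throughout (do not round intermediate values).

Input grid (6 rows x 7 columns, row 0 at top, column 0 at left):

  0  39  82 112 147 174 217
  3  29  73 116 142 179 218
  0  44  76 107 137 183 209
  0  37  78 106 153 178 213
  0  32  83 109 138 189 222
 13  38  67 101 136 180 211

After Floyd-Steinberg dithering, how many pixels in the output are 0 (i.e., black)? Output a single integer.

(0,0): OLD=0 → NEW=0, ERR=0
(0,1): OLD=39 → NEW=0, ERR=39
(0,2): OLD=1585/16 → NEW=0, ERR=1585/16
(0,3): OLD=39767/256 → NEW=255, ERR=-25513/256
(0,4): OLD=423521/4096 → NEW=0, ERR=423521/4096
(0,5): OLD=14367911/65536 → NEW=255, ERR=-2343769/65536
(0,6): OLD=211134609/1048576 → NEW=255, ERR=-56252271/1048576
(1,0): OLD=165/16 → NEW=0, ERR=165/16
(1,1): OLD=8227/128 → NEW=0, ERR=8227/128
(1,2): OLD=474431/4096 → NEW=0, ERR=474431/4096
(1,3): OLD=2639619/16384 → NEW=255, ERR=-1538301/16384
(1,4): OLD=126144409/1048576 → NEW=0, ERR=126144409/1048576
(1,5): OLD=1819147785/8388608 → NEW=255, ERR=-319947255/8388608
(1,6): OLD=24469740647/134217728 → NEW=255, ERR=-9755779993/134217728
(2,0): OLD=31281/2048 → NEW=0, ERR=31281/2048
(2,1): OLD=6103371/65536 → NEW=0, ERR=6103371/65536
(2,2): OLD=146122465/1048576 → NEW=255, ERR=-121264415/1048576
(2,3): OLD=476971225/8388608 → NEW=0, ERR=476971225/8388608
(2,4): OLD=12512475897/67108864 → NEW=255, ERR=-4600284423/67108864
(2,5): OLD=289868889635/2147483648 → NEW=255, ERR=-257739440605/2147483648
(2,6): OLD=4514640337957/34359738368 → NEW=255, ERR=-4247092945883/34359738368
(3,0): OLD=23315073/1048576 → NEW=0, ERR=23315073/1048576
(3,1): OLD=462227405/8388608 → NEW=0, ERR=462227405/8388608
(3,2): OLD=5533071591/67108864 → NEW=0, ERR=5533071591/67108864
(3,3): OLD=37516301913/268435456 → NEW=255, ERR=-30934739367/268435456
(3,4): OLD=2137535369857/34359738368 → NEW=0, ERR=2137535369857/34359738368
(3,5): OLD=38551751375219/274877906944 → NEW=255, ERR=-31542114895501/274877906944
(3,6): OLD=513114736363885/4398046511104 → NEW=0, ERR=513114736363885/4398046511104
(4,0): OLD=2319285135/134217728 → NEW=0, ERR=2319285135/134217728
(4,1): OLD=158115423971/2147483648 → NEW=0, ERR=158115423971/2147483648
(4,2): OLD=4219854177773/34359738368 → NEW=0, ERR=4219854177773/34359738368
(4,3): OLD=39454834263743/274877906944 → NEW=255, ERR=-30639032006977/274877906944
(4,4): OLD=175827545739741/2199023255552 → NEW=0, ERR=175827545739741/2199023255552
(4,5): OLD=15050857834728141/70368744177664 → NEW=255, ERR=-2893171930576179/70368744177664
(4,6): OLD=262671973300891819/1125899906842624 → NEW=255, ERR=-24432502943977301/1125899906842624
(5,0): OLD=1106565681497/34359738368 → NEW=0, ERR=1106565681497/34359738368
(5,1): OLD=27269607071891/274877906944 → NEW=0, ERR=27269607071891/274877906944
(5,2): OLD=291336105552741/2199023255552 → NEW=255, ERR=-269414824613019/2199023255552
(5,3): OLD=619854916499257/17592186044416 → NEW=0, ERR=619854916499257/17592186044416
(5,4): OLD=182087624325419971/1125899906842624 → NEW=255, ERR=-105016851919449149/1125899906842624
(5,5): OLD=1146373104205667123/9007199254740992 → NEW=0, ERR=1146373104205667123/9007199254740992
(5,6): OLD=37085290288572415901/144115188075855872 → NEW=255, ERR=335917329229168541/144115188075855872
Output grid:
  Row 0: ...#.##  (4 black, running=4)
  Row 1: ...#.##  (4 black, running=8)
  Row 2: ..#.###  (3 black, running=11)
  Row 3: ...#.#.  (5 black, running=16)
  Row 4: ...#.##  (4 black, running=20)
  Row 5: ..#.#.#  (4 black, running=24)

Answer: 24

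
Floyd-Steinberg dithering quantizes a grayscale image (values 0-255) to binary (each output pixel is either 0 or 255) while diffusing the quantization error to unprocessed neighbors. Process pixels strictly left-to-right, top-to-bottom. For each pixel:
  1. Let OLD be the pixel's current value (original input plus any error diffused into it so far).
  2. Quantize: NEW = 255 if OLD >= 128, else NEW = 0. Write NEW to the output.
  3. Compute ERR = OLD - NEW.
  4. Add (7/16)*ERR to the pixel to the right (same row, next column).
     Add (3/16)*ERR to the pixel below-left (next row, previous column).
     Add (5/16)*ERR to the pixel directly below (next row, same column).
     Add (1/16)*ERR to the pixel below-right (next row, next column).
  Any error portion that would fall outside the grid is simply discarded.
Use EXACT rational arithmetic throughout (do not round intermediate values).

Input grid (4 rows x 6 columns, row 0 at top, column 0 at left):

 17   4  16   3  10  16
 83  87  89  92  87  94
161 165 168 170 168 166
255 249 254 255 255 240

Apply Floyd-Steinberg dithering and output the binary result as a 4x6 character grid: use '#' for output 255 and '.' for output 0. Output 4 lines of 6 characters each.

Answer: ......
.#..#.
#.##.#
######

Derivation:
(0,0): OLD=17 → NEW=0, ERR=17
(0,1): OLD=183/16 → NEW=0, ERR=183/16
(0,2): OLD=5377/256 → NEW=0, ERR=5377/256
(0,3): OLD=49927/4096 → NEW=0, ERR=49927/4096
(0,4): OLD=1004849/65536 → NEW=0, ERR=1004849/65536
(0,5): OLD=23811159/1048576 → NEW=0, ERR=23811159/1048576
(1,0): OLD=23157/256 → NEW=0, ERR=23157/256
(1,1): OLD=276787/2048 → NEW=255, ERR=-245453/2048
(1,2): OLD=3023151/65536 → NEW=0, ERR=3023151/65536
(1,3): OLD=31504067/262144 → NEW=0, ERR=31504067/262144
(1,4): OLD=2506334377/16777216 → NEW=255, ERR=-1771855703/16777216
(1,5): OLD=14992077007/268435456 → NEW=0, ERR=14992077007/268435456
(2,0): OLD=5465569/32768 → NEW=255, ERR=-2890271/32768
(2,1): OLD=108276411/1048576 → NEW=0, ERR=108276411/1048576
(2,2): OLD=4070736113/16777216 → NEW=255, ERR=-207453967/16777216
(2,3): OLD=24860755369/134217728 → NEW=255, ERR=-9364765271/134217728
(2,4): OLD=525935731323/4294967296 → NEW=0, ERR=525935731323/4294967296
(2,5): OLD=15834754358029/68719476736 → NEW=255, ERR=-1688712209651/68719476736
(3,0): OLD=4140575953/16777216 → NEW=255, ERR=-137614127/16777216
(3,1): OLD=36218530941/134217728 → NEW=255, ERR=1993010301/134217728
(3,2): OLD=268439422407/1073741824 → NEW=255, ERR=-5364742713/1073741824
(3,3): OLD=17399590306773/68719476736 → NEW=255, ERR=-123876260907/68719476736
(3,4): OLD=155861146657333/549755813888 → NEW=255, ERR=15673414115893/549755813888
(3,5): OLD=2220547509364475/8796093022208 → NEW=255, ERR=-22456211298565/8796093022208
Row 0: ......
Row 1: .#..#.
Row 2: #.##.#
Row 3: ######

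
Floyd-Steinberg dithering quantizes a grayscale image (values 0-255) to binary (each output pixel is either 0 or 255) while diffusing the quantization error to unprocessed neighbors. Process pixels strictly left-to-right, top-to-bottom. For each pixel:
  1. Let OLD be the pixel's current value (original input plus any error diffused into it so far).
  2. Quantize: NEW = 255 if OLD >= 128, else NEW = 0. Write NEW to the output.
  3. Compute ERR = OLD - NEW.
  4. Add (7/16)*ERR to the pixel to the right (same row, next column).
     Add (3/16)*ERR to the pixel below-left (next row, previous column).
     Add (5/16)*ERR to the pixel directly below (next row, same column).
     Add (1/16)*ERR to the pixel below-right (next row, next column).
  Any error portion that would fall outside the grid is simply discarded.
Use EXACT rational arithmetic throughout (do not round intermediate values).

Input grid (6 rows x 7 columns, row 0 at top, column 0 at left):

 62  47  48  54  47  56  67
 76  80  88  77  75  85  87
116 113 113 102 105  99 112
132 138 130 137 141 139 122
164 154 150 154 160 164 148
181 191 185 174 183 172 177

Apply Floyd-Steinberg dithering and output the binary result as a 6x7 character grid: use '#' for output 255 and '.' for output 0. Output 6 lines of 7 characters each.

Answer: .......
.#.#.#.
#.#.#.#
.#.#.#.
#.#.##.
####.##

Derivation:
(0,0): OLD=62 → NEW=0, ERR=62
(0,1): OLD=593/8 → NEW=0, ERR=593/8
(0,2): OLD=10295/128 → NEW=0, ERR=10295/128
(0,3): OLD=182657/2048 → NEW=0, ERR=182657/2048
(0,4): OLD=2818695/32768 → NEW=0, ERR=2818695/32768
(0,5): OLD=49090993/524288 → NEW=0, ERR=49090993/524288
(0,6): OLD=905673687/8388608 → NEW=0, ERR=905673687/8388608
(1,0): OLD=13987/128 → NEW=0, ERR=13987/128
(1,1): OLD=174005/1024 → NEW=255, ERR=-87115/1024
(1,2): OLD=3187353/32768 → NEW=0, ERR=3187353/32768
(1,3): OLD=22096453/131072 → NEW=255, ERR=-11326907/131072
(1,4): OLD=731520975/8388608 → NEW=0, ERR=731520975/8388608
(1,5): OLD=11947520063/67108864 → NEW=255, ERR=-5165240257/67108864
(1,6): OLD=99769451473/1073741824 → NEW=0, ERR=99769451473/1073741824
(2,0): OLD=2198679/16384 → NEW=255, ERR=-1979241/16384
(2,1): OLD=30739501/524288 → NEW=0, ERR=30739501/524288
(2,2): OLD=1237551687/8388608 → NEW=255, ERR=-901543353/8388608
(2,3): OLD=3382659919/67108864 → NEW=0, ERR=3382659919/67108864
(2,4): OLD=72193626399/536870912 → NEW=255, ERR=-64708456161/536870912
(2,5): OLD=774612481621/17179869184 → NEW=0, ERR=774612481621/17179869184
(2,6): OLD=42867867561123/274877906944 → NEW=255, ERR=-27225998709597/274877906944
(3,0): OLD=882836199/8388608 → NEW=0, ERR=882836199/8388608
(3,1): OLD=11721529243/67108864 → NEW=255, ERR=-5391231077/67108864
(3,2): OLD=39934360673/536870912 → NEW=0, ERR=39934360673/536870912
(3,3): OLD=334960954375/2147483648 → NEW=255, ERR=-212647375865/2147483648
(3,4): OLD=19685977229031/274877906944 → NEW=0, ERR=19685977229031/274877906944
(3,5): OLD=348145289246565/2199023255552 → NEW=255, ERR=-212605640919195/2199023255552
(3,6): OLD=1814364357666747/35184372088832 → NEW=0, ERR=1814364357666747/35184372088832
(4,0): OLD=195233413865/1073741824 → NEW=255, ERR=-78570751255/1073741824
(4,1): OLD=2017015306901/17179869184 → NEW=0, ERR=2017015306901/17179869184
(4,2): OLD=55256598721115/274877906944 → NEW=255, ERR=-14837267549605/274877906944
(4,3): OLD=258424146830425/2199023255552 → NEW=0, ERR=258424146830425/2199023255552
(4,4): OLD=3685169907771995/17592186044416 → NEW=255, ERR=-800837533554085/17592186044416
(4,5): OLD=72066513776118587/562949953421312 → NEW=255, ERR=-71485724346315973/562949953421312
(4,6): OLD=923387523815480845/9007199254740992 → NEW=0, ERR=923387523815480845/9007199254740992
(5,0): OLD=49518286977167/274877906944 → NEW=255, ERR=-20575579293553/274877906944
(5,1): OLD=396366569073989/2199023255552 → NEW=255, ERR=-164384361091771/2199023255552
(5,2): OLD=2899189003290963/17592186044416 → NEW=255, ERR=-1586818438035117/17592186044416
(5,3): OLD=22426892515394175/140737488355328 → NEW=255, ERR=-13461167015214465/140737488355328
(5,4): OLD=994970190372583797/9007199254740992 → NEW=0, ERR=994970190372583797/9007199254740992
(5,5): OLD=14196939744108384869/72057594037927936 → NEW=255, ERR=-4177746735563238811/72057594037927936
(5,6): OLD=202608207402760032331/1152921504606846976 → NEW=255, ERR=-91386776271985946549/1152921504606846976
Row 0: .......
Row 1: .#.#.#.
Row 2: #.#.#.#
Row 3: .#.#.#.
Row 4: #.#.##.
Row 5: ####.##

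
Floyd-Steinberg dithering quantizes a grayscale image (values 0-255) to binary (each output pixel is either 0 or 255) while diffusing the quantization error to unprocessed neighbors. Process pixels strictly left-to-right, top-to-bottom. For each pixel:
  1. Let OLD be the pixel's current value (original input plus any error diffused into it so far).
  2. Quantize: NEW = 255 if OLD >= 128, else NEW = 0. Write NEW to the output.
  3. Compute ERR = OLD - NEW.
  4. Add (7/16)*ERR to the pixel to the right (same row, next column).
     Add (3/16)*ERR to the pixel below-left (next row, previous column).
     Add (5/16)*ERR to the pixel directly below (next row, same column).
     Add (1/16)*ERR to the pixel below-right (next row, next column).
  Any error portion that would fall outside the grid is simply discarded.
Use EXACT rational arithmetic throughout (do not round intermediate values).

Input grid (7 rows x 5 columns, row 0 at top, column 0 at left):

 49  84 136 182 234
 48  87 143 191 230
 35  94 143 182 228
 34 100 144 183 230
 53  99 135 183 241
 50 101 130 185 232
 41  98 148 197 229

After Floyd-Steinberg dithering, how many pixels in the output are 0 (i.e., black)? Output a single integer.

(0,0): OLD=49 → NEW=0, ERR=49
(0,1): OLD=1687/16 → NEW=0, ERR=1687/16
(0,2): OLD=46625/256 → NEW=255, ERR=-18655/256
(0,3): OLD=614887/4096 → NEW=255, ERR=-429593/4096
(0,4): OLD=12328273/65536 → NEW=255, ERR=-4383407/65536
(1,0): OLD=21269/256 → NEW=0, ERR=21269/256
(1,1): OLD=298387/2048 → NEW=255, ERR=-223853/2048
(1,2): OLD=3888399/65536 → NEW=0, ERR=3888399/65536
(1,3): OLD=43800867/262144 → NEW=255, ERR=-23045853/262144
(1,4): OLD=688206857/4194304 → NEW=255, ERR=-381340663/4194304
(2,0): OLD=1326081/32768 → NEW=0, ERR=1326081/32768
(2,1): OLD=98424859/1048576 → NEW=0, ERR=98424859/1048576
(2,2): OLD=3008024849/16777216 → NEW=255, ERR=-1270165231/16777216
(2,3): OLD=29008765603/268435456 → NEW=0, ERR=29008765603/268435456
(2,4): OLD=1036685937077/4294967296 → NEW=255, ERR=-58530723403/4294967296
(3,0): OLD=1077872881/16777216 → NEW=0, ERR=1077872881/16777216
(3,1): OLD=19565551133/134217728 → NEW=255, ERR=-14659969507/134217728
(3,2): OLD=423845559759/4294967296 → NEW=0, ERR=423845559759/4294967296
(3,3): OLD=2170316242487/8589934592 → NEW=255, ERR=-20117078473/8589934592
(3,4): OLD=31813113014515/137438953472 → NEW=255, ERR=-3233820120845/137438953472
(4,0): OLD=112951640063/2147483648 → NEW=0, ERR=112951640063/2147483648
(4,1): OLD=7586428173439/68719476736 → NEW=0, ERR=7586428173439/68719476736
(4,2): OLD=227457997473617/1099511627776 → NEW=255, ERR=-52917467609263/1099511627776
(4,3): OLD=2866965623038591/17592186044416 → NEW=255, ERR=-1619041818287489/17592186044416
(4,4): OLD=54391332005202169/281474976710656 → NEW=255, ERR=-17384787056015111/281474976710656
(5,0): OLD=95807128319197/1099511627776 → NEW=0, ERR=95807128319197/1099511627776
(5,1): OLD=1476726889739991/8796093022208 → NEW=255, ERR=-766276830923049/8796093022208
(5,2): OLD=18715474088259471/281474976710656 → NEW=0, ERR=18715474088259471/281474976710656
(5,3): OLD=192237417835585569/1125899906842624 → NEW=255, ERR=-94867058409283551/1125899906842624
(5,4): OLD=3063956627844133915/18014398509481984 → NEW=255, ERR=-1529714992073772005/18014398509481984
(6,0): OLD=7303691662567181/140737488355328 → NEW=0, ERR=7303691662567181/140737488355328
(6,1): OLD=501673200925054147/4503599627370496 → NEW=0, ERR=501673200925054147/4503599627370496
(6,2): OLD=14142735812805467537/72057594037927936 → NEW=255, ERR=-4231950666866156143/72057594037927936
(6,3): OLD=153579004510224185467/1152921504606846976 → NEW=255, ERR=-140415979164521793413/1152921504606846976
(6,4): OLD=2654739873453121368349/18446744073709551616 → NEW=255, ERR=-2049179865342814293731/18446744073709551616
Output grid:
  Row 0: ..###  (2 black, running=2)
  Row 1: .#.##  (2 black, running=4)
  Row 2: ..#.#  (3 black, running=7)
  Row 3: .#.##  (2 black, running=9)
  Row 4: ..###  (2 black, running=11)
  Row 5: .#.##  (2 black, running=13)
  Row 6: ..###  (2 black, running=15)

Answer: 15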